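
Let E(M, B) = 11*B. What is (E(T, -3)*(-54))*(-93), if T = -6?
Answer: -165726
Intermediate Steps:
(E(T, -3)*(-54))*(-93) = ((11*(-3))*(-54))*(-93) = -33*(-54)*(-93) = 1782*(-93) = -165726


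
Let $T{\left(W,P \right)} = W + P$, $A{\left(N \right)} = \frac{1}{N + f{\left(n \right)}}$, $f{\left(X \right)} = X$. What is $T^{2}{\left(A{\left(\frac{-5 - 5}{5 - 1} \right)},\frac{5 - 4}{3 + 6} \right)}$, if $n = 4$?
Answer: $\frac{49}{81} \approx 0.60494$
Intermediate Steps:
$A{\left(N \right)} = \frac{1}{4 + N}$ ($A{\left(N \right)} = \frac{1}{N + 4} = \frac{1}{4 + N}$)
$T{\left(W,P \right)} = P + W$
$T^{2}{\left(A{\left(\frac{-5 - 5}{5 - 1} \right)},\frac{5 - 4}{3 + 6} \right)} = \left(\frac{5 - 4}{3 + 6} + \frac{1}{4 + \frac{-5 - 5}{5 - 1}}\right)^{2} = \left(1 \cdot \frac{1}{9} + \frac{1}{4 - \frac{10}{4}}\right)^{2} = \left(1 \cdot \frac{1}{9} + \frac{1}{4 - \frac{5}{2}}\right)^{2} = \left(\frac{1}{9} + \frac{1}{4 - \frac{5}{2}}\right)^{2} = \left(\frac{1}{9} + \frac{1}{\frac{3}{2}}\right)^{2} = \left(\frac{1}{9} + \frac{2}{3}\right)^{2} = \left(\frac{7}{9}\right)^{2} = \frac{49}{81}$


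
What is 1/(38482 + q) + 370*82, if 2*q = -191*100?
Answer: 877796881/28932 ≈ 30340.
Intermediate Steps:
q = -9550 (q = (-191*100)/2 = (1/2)*(-19100) = -9550)
1/(38482 + q) + 370*82 = 1/(38482 - 9550) + 370*82 = 1/28932 + 30340 = 877796881/28932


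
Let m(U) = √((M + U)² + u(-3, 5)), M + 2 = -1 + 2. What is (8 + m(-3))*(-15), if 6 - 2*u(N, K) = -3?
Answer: -120 - 15*√82/2 ≈ -187.92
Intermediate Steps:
u(N, K) = 9/2 (u(N, K) = 3 - ½*(-3) = 3 + 3/2 = 9/2)
M = -1 (M = -2 + (-1 + 2) = -2 + 1 = -1)
m(U) = √(9/2 + (-1 + U)²) (m(U) = √((-1 + U)² + 9/2) = √(9/2 + (-1 + U)²))
(8 + m(-3))*(-15) = (8 + √(18 + 4*(-1 - 3)²)/2)*(-15) = (8 + √(18 + 4*(-4)²)/2)*(-15) = (8 + √(18 + 4*16)/2)*(-15) = (8 + √(18 + 64)/2)*(-15) = (8 + √82/2)*(-15) = -120 - 15*√82/2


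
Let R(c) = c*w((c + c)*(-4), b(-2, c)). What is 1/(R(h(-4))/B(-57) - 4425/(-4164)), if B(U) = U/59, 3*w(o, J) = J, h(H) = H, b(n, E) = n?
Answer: -237348/402911 ≈ -0.58908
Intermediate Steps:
w(o, J) = J/3
R(c) = -2*c/3 (R(c) = c*((1/3)*(-2)) = c*(-2/3) = -2*c/3)
B(U) = U/59 (B(U) = U*(1/59) = U/59)
1/(R(h(-4))/B(-57) - 4425/(-4164)) = 1/((-2/3*(-4))/(((1/59)*(-57))) - 4425/(-4164)) = 1/(8/(3*(-57/59)) - 4425*(-1/4164)) = 1/((8/3)*(-59/57) + 1475/1388) = 1/(-472/171 + 1475/1388) = 1/(-402911/237348) = -237348/402911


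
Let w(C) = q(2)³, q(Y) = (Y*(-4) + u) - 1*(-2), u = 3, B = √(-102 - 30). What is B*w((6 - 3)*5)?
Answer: -54*I*√33 ≈ -310.21*I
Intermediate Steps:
B = 2*I*√33 (B = √(-132) = 2*I*√33 ≈ 11.489*I)
q(Y) = 5 - 4*Y (q(Y) = (Y*(-4) + 3) - 1*(-2) = (-4*Y + 3) + 2 = (3 - 4*Y) + 2 = 5 - 4*Y)
w(C) = -27 (w(C) = (5 - 4*2)³ = (5 - 8)³ = (-3)³ = -27)
B*w((6 - 3)*5) = (2*I*√33)*(-27) = -54*I*√33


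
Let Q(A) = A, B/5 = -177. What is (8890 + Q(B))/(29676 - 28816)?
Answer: 1601/172 ≈ 9.3081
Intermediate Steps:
B = -885 (B = 5*(-177) = -885)
(8890 + Q(B))/(29676 - 28816) = (8890 - 885)/(29676 - 28816) = 8005/860 = 8005*(1/860) = 1601/172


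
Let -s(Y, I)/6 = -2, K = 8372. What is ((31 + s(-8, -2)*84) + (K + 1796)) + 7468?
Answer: 18675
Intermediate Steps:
s(Y, I) = 12 (s(Y, I) = -6*(-2) = 12)
((31 + s(-8, -2)*84) + (K + 1796)) + 7468 = ((31 + 12*84) + (8372 + 1796)) + 7468 = ((31 + 1008) + 10168) + 7468 = (1039 + 10168) + 7468 = 11207 + 7468 = 18675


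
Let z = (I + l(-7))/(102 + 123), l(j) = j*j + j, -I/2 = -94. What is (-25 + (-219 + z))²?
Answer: 119552356/2025 ≈ 59038.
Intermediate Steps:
I = 188 (I = -2*(-94) = 188)
l(j) = j + j² (l(j) = j² + j = j + j²)
z = 46/45 (z = (188 - 7*(1 - 7))/(102 + 123) = (188 - 7*(-6))/225 = (188 + 42)*(1/225) = 230*(1/225) = 46/45 ≈ 1.0222)
(-25 + (-219 + z))² = (-25 + (-219 + 46/45))² = (-25 - 9809/45)² = (-10934/45)² = 119552356/2025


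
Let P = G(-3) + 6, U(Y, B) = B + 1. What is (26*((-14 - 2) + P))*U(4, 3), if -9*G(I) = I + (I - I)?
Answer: -3016/3 ≈ -1005.3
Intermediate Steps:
G(I) = -I/9 (G(I) = -(I + (I - I))/9 = -(I + 0)/9 = -I/9)
U(Y, B) = 1 + B
P = 19/3 (P = -⅑*(-3) + 6 = ⅓ + 6 = 19/3 ≈ 6.3333)
(26*((-14 - 2) + P))*U(4, 3) = (26*((-14 - 2) + 19/3))*(1 + 3) = (26*(-16 + 19/3))*4 = (26*(-29/3))*4 = -754/3*4 = -3016/3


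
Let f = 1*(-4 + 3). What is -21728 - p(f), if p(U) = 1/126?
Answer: -2737729/126 ≈ -21728.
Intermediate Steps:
f = -1 (f = 1*(-1) = -1)
p(U) = 1/126
-21728 - p(f) = -21728 - 1*1/126 = -21728 - 1/126 = -2737729/126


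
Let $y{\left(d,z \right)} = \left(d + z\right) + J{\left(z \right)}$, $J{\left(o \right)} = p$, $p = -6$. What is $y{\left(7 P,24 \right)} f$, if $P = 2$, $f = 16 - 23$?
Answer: $-224$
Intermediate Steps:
$f = -7$ ($f = 16 - 23 = -7$)
$J{\left(o \right)} = -6$
$y{\left(d,z \right)} = -6 + d + z$ ($y{\left(d,z \right)} = \left(d + z\right) - 6 = -6 + d + z$)
$y{\left(7 P,24 \right)} f = \left(-6 + 7 \cdot 2 + 24\right) \left(-7\right) = \left(-6 + 14 + 24\right) \left(-7\right) = 32 \left(-7\right) = -224$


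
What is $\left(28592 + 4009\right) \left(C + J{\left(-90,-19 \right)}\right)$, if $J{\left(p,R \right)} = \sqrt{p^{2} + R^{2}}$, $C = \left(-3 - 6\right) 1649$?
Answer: $-483831441 + 32601 \sqrt{8461} \approx -4.8083 \cdot 10^{8}$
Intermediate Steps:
$C = -14841$ ($C = \left(-3 - 6\right) 1649 = \left(-9\right) 1649 = -14841$)
$J{\left(p,R \right)} = \sqrt{R^{2} + p^{2}}$
$\left(28592 + 4009\right) \left(C + J{\left(-90,-19 \right)}\right) = \left(28592 + 4009\right) \left(-14841 + \sqrt{\left(-19\right)^{2} + \left(-90\right)^{2}}\right) = 32601 \left(-14841 + \sqrt{361 + 8100}\right) = 32601 \left(-14841 + \sqrt{8461}\right) = -483831441 + 32601 \sqrt{8461}$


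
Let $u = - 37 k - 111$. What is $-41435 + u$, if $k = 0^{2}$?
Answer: $-41546$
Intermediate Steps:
$k = 0$
$u = -111$ ($u = \left(-37\right) 0 - 111 = 0 - 111 = -111$)
$-41435 + u = -41435 - 111 = -41546$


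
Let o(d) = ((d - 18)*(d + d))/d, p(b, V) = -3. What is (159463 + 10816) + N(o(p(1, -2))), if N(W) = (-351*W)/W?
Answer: 169928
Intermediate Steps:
o(d) = -36 + 2*d (o(d) = ((-18 + d)*(2*d))/d = (2*d*(-18 + d))/d = -36 + 2*d)
N(W) = -351
(159463 + 10816) + N(o(p(1, -2))) = (159463 + 10816) - 351 = 170279 - 351 = 169928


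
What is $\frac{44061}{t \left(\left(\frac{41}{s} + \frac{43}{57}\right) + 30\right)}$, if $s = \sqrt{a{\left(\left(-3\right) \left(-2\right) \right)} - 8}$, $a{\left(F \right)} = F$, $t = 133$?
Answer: $\frac{463433598}{81253109} + \frac{308911671 i \sqrt{2}}{81253109} \approx 5.7036 + 5.3766 i$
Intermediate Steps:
$s = i \sqrt{2}$ ($s = \sqrt{\left(-3\right) \left(-2\right) - 8} = \sqrt{6 - 8} = \sqrt{-2} = i \sqrt{2} \approx 1.4142 i$)
$\frac{44061}{t \left(\left(\frac{41}{s} + \frac{43}{57}\right) + 30\right)} = \frac{44061}{133 \left(\left(\frac{41}{i \sqrt{2}} + \frac{43}{57}\right) + 30\right)} = \frac{44061}{133 \left(\left(41 \left(- \frac{i \sqrt{2}}{2}\right) + 43 \cdot \frac{1}{57}\right) + 30\right)} = \frac{44061}{133 \left(\left(- \frac{41 i \sqrt{2}}{2} + \frac{43}{57}\right) + 30\right)} = \frac{44061}{133 \left(\left(\frac{43}{57} - \frac{41 i \sqrt{2}}{2}\right) + 30\right)} = \frac{44061}{133 \left(\frac{1753}{57} - \frac{41 i \sqrt{2}}{2}\right)} = \frac{44061}{\frac{12271}{3} - \frac{5453 i \sqrt{2}}{2}}$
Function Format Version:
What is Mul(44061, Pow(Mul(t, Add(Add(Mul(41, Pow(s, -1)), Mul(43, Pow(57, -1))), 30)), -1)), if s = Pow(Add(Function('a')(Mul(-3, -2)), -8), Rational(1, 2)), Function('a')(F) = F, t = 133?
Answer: Add(Rational(463433598, 81253109), Mul(Rational(308911671, 81253109), I, Pow(2, Rational(1, 2)))) ≈ Add(5.7036, Mul(5.3766, I))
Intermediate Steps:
s = Mul(I, Pow(2, Rational(1, 2))) (s = Pow(Add(Mul(-3, -2), -8), Rational(1, 2)) = Pow(Add(6, -8), Rational(1, 2)) = Pow(-2, Rational(1, 2)) = Mul(I, Pow(2, Rational(1, 2))) ≈ Mul(1.4142, I))
Mul(44061, Pow(Mul(t, Add(Add(Mul(41, Pow(s, -1)), Mul(43, Pow(57, -1))), 30)), -1)) = Mul(44061, Pow(Mul(133, Add(Add(Mul(41, Pow(Mul(I, Pow(2, Rational(1, 2))), -1)), Mul(43, Pow(57, -1))), 30)), -1)) = Mul(44061, Pow(Mul(133, Add(Add(Mul(41, Mul(Rational(-1, 2), I, Pow(2, Rational(1, 2)))), Mul(43, Rational(1, 57))), 30)), -1)) = Mul(44061, Pow(Mul(133, Add(Add(Mul(Rational(-41, 2), I, Pow(2, Rational(1, 2))), Rational(43, 57)), 30)), -1)) = Mul(44061, Pow(Mul(133, Add(Add(Rational(43, 57), Mul(Rational(-41, 2), I, Pow(2, Rational(1, 2)))), 30)), -1)) = Mul(44061, Pow(Mul(133, Add(Rational(1753, 57), Mul(Rational(-41, 2), I, Pow(2, Rational(1, 2))))), -1)) = Mul(44061, Pow(Add(Rational(12271, 3), Mul(Rational(-5453, 2), I, Pow(2, Rational(1, 2)))), -1))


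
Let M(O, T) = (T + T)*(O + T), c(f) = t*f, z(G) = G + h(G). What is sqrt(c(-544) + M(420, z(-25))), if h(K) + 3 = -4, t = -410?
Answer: 8*sqrt(3097) ≈ 445.21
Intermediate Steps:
h(K) = -7 (h(K) = -3 - 4 = -7)
z(G) = -7 + G (z(G) = G - 7 = -7 + G)
c(f) = -410*f
M(O, T) = 2*T*(O + T) (M(O, T) = (2*T)*(O + T) = 2*T*(O + T))
sqrt(c(-544) + M(420, z(-25))) = sqrt(-410*(-544) + 2*(-7 - 25)*(420 + (-7 - 25))) = sqrt(223040 + 2*(-32)*(420 - 32)) = sqrt(223040 + 2*(-32)*388) = sqrt(223040 - 24832) = sqrt(198208) = 8*sqrt(3097)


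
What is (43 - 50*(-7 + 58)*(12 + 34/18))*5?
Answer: -530605/3 ≈ -1.7687e+5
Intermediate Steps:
(43 - 50*(-7 + 58)*(12 + 34/18))*5 = (43 - 2550*(12 + 34*(1/18)))*5 = (43 - 2550*(12 + 17/9))*5 = (43 - 2550*125/9)*5 = (43 - 50*2125/3)*5 = (43 - 106250/3)*5 = -106121/3*5 = -530605/3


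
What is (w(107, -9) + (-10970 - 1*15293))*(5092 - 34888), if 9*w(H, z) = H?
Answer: 2346534320/3 ≈ 7.8218e+8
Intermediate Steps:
w(H, z) = H/9
(w(107, -9) + (-10970 - 1*15293))*(5092 - 34888) = ((⅑)*107 + (-10970 - 1*15293))*(5092 - 34888) = (107/9 + (-10970 - 15293))*(-29796) = (107/9 - 26263)*(-29796) = -236260/9*(-29796) = 2346534320/3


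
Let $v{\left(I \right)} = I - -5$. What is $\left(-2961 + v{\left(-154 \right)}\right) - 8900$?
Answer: $-12010$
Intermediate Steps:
$v{\left(I \right)} = 5 + I$ ($v{\left(I \right)} = I + 5 = 5 + I$)
$\left(-2961 + v{\left(-154 \right)}\right) - 8900 = \left(-2961 + \left(5 - 154\right)\right) - 8900 = \left(-2961 - 149\right) - 8900 = -3110 - 8900 = -12010$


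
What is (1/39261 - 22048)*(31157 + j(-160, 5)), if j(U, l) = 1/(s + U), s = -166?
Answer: -2930775104380129/4266362 ≈ -6.8695e+8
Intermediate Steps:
j(U, l) = 1/(-166 + U)
(1/39261 - 22048)*(31157 + j(-160, 5)) = (1/39261 - 22048)*(31157 + 1/(-166 - 160)) = (1/39261 - 22048)*(31157 + 1/(-326)) = -865626527*(31157 - 1/326)/39261 = -865626527/39261*10157181/326 = -2930775104380129/4266362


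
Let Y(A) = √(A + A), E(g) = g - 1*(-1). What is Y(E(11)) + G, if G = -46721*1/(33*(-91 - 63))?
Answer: 46721/5082 + 2*√6 ≈ 14.092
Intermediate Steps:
E(g) = 1 + g (E(g) = g + 1 = 1 + g)
Y(A) = √2*√A (Y(A) = √(2*A) = √2*√A)
G = 46721/5082 (G = -46721/((-154*33)) = -46721/(-5082) = -46721*(-1/5082) = 46721/5082 ≈ 9.1934)
Y(E(11)) + G = √2*√(1 + 11) + 46721/5082 = √2*√12 + 46721/5082 = √2*(2*√3) + 46721/5082 = 2*√6 + 46721/5082 = 46721/5082 + 2*√6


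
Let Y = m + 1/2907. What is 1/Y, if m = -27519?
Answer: -2907/79997732 ≈ -3.6339e-5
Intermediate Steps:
Y = -79997732/2907 (Y = -27519 + 1/2907 = -79997732/2907 ≈ -27519.)
1/Y = 1/(-79997732/2907) = -2907/79997732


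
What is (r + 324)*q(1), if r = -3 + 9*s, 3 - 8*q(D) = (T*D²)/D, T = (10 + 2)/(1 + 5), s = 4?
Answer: 357/8 ≈ 44.625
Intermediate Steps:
T = 2 (T = 12/6 = 12*(⅙) = 2)
q(D) = 3/8 - D/4 (q(D) = 3/8 - 2*D²/(8*D) = 3/8 - D/4)
r = 33 (r = -3 + 9*4 = -3 + 36 = 33)
(r + 324)*q(1) = (33 + 324)*(3/8 - ¼*1) = 357*(3/8 - ¼) = 357*(⅛) = 357/8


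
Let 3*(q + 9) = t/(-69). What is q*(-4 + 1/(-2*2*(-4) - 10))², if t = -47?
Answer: -10442/81 ≈ -128.91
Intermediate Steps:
q = -1816/207 (q = -9 + (-47/(-69))/3 = -9 + (-47*(-1/69))/3 = -9 + (⅓)*(47/69) = -9 + 47/207 = -1816/207 ≈ -8.7729)
q*(-4 + 1/(-2*2*(-4) - 10))² = -1816*(-4 + 1/(-2*2*(-4) - 10))²/207 = -1816*(-4 + 1/(-4*(-4) - 10))²/207 = -1816*(-4 + 1/(16 - 10))²/207 = -1816*(-4 + 1/6)²/207 = -1816*(-4 + ⅙)²/207 = -1816*(-23/6)²/207 = -1816/207*529/36 = -10442/81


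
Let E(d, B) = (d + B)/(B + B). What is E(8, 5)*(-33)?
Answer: -429/10 ≈ -42.900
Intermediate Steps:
E(d, B) = (B + d)/(2*B) (E(d, B) = (B + d)/((2*B)) = (B + d)*(1/(2*B)) = (B + d)/(2*B))
E(8, 5)*(-33) = ((½)*(5 + 8)/5)*(-33) = ((½)*(⅕)*13)*(-33) = (13/10)*(-33) = -429/10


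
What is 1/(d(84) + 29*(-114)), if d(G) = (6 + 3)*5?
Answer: -1/3261 ≈ -0.00030665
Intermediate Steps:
d(G) = 45 (d(G) = 9*5 = 45)
1/(d(84) + 29*(-114)) = 1/(45 + 29*(-114)) = 1/(45 - 3306) = 1/(-3261) = -1/3261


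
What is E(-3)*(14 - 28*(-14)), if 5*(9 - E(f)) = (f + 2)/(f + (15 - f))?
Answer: 274456/75 ≈ 3659.4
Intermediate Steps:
E(f) = 673/75 - f/75 (E(f) = 9 - (f + 2)/(5*(f + (15 - f))) = 9 - (2 + f)/(5*15) = 9 - (2/15 + f/15)/5 = 9 + (-2/75 - f/75) = 673/75 - f/75)
E(-3)*(14 - 28*(-14)) = (673/75 - 1/75*(-3))*(14 - 28*(-14)) = (673/75 + 1/25)*(14 + 392) = (676/75)*406 = 274456/75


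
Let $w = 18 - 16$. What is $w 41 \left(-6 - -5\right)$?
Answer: $-82$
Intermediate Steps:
$w = 2$ ($w = 18 - 16 = 2$)
$w 41 \left(-6 - -5\right) = 2 \cdot 41 \left(-6 - -5\right) = 82 \left(-6 + 5\right) = 82 \left(-1\right) = -82$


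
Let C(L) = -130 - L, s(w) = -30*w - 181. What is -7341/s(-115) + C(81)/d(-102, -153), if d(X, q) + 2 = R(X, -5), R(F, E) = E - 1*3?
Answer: 616349/32690 ≈ 18.854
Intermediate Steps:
R(F, E) = -3 + E (R(F, E) = E - 3 = -3 + E)
d(X, q) = -10 (d(X, q) = -2 + (-3 - 5) = -2 - 8 = -10)
s(w) = -181 - 30*w
-7341/s(-115) + C(81)/d(-102, -153) = -7341/(-181 - 30*(-115)) + (-130 - 1*81)/(-10) = -7341/(-181 + 3450) + (-130 - 81)*(-⅒) = -7341/3269 - 211*(-⅒) = -7341*1/3269 + 211/10 = -7341/3269 + 211/10 = 616349/32690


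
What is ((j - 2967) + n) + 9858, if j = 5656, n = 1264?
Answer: 13811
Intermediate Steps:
((j - 2967) + n) + 9858 = ((5656 - 2967) + 1264) + 9858 = (2689 + 1264) + 9858 = 3953 + 9858 = 13811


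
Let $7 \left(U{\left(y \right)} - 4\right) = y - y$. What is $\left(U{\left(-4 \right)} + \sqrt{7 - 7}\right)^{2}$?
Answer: $16$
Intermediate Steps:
$U{\left(y \right)} = 4$ ($U{\left(y \right)} = 4 + \frac{y - y}{7} = 4 + \frac{1}{7} \cdot 0 = 4 + 0 = 4$)
$\left(U{\left(-4 \right)} + \sqrt{7 - 7}\right)^{2} = \left(4 + \sqrt{7 - 7}\right)^{2} = \left(4 + \sqrt{0}\right)^{2} = \left(4 + 0\right)^{2} = 4^{2} = 16$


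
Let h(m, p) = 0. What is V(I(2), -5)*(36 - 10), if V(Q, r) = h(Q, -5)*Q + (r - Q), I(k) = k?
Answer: -182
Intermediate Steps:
V(Q, r) = r - Q (V(Q, r) = 0*Q + (r - Q) = 0 + (r - Q) = r - Q)
V(I(2), -5)*(36 - 10) = (-5 - 1*2)*(36 - 10) = (-5 - 2)*26 = -7*26 = -182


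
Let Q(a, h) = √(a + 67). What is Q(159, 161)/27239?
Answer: √226/27239 ≈ 0.00055190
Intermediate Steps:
Q(a, h) = √(67 + a)
Q(159, 161)/27239 = √(67 + 159)/27239 = √226*(1/27239) = √226/27239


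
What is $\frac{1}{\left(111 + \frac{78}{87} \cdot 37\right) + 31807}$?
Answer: $\frac{29}{926584} \approx 3.1298 \cdot 10^{-5}$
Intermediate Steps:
$\frac{1}{\left(111 + \frac{78}{87} \cdot 37\right) + 31807} = \frac{1}{\left(111 + 78 \cdot \frac{1}{87} \cdot 37\right) + 31807} = \frac{1}{\left(111 + \frac{26}{29} \cdot 37\right) + 31807} = \frac{1}{\left(111 + \frac{962}{29}\right) + 31807} = \frac{1}{\frac{4181}{29} + 31807} = \frac{1}{\frac{926584}{29}} = \frac{29}{926584}$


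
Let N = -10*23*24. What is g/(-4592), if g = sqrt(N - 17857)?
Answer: -I*sqrt(23377)/4592 ≈ -0.033296*I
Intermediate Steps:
N = -5520 (N = -230*24 = -5520)
g = I*sqrt(23377) (g = sqrt(-5520 - 17857) = sqrt(-23377) = I*sqrt(23377) ≈ 152.9*I)
g/(-4592) = (I*sqrt(23377))/(-4592) = (I*sqrt(23377))*(-1/4592) = -I*sqrt(23377)/4592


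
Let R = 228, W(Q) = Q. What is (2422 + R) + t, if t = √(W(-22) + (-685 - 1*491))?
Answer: 2650 + I*√1198 ≈ 2650.0 + 34.612*I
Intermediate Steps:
t = I*√1198 (t = √(-22 + (-685 - 1*491)) = √(-22 + (-685 - 491)) = √(-22 - 1176) = √(-1198) = I*√1198 ≈ 34.612*I)
(2422 + R) + t = (2422 + 228) + I*√1198 = 2650 + I*√1198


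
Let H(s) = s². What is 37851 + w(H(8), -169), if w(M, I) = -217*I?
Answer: 74524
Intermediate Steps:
37851 + w(H(8), -169) = 37851 - 217*(-169) = 37851 + 36673 = 74524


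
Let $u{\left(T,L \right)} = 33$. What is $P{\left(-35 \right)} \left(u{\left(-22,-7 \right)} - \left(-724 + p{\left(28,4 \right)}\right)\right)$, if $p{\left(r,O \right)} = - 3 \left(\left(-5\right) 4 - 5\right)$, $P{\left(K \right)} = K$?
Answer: $-23870$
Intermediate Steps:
$p{\left(r,O \right)} = 75$ ($p{\left(r,O \right)} = - 3 \left(-20 - 5\right) = \left(-3\right) \left(-25\right) = 75$)
$P{\left(-35 \right)} \left(u{\left(-22,-7 \right)} - \left(-724 + p{\left(28,4 \right)}\right)\right) = - 35 \left(33 + \left(724 - 75\right)\right) = - 35 \left(33 + 649\right) = \left(-35\right) 682 = -23870$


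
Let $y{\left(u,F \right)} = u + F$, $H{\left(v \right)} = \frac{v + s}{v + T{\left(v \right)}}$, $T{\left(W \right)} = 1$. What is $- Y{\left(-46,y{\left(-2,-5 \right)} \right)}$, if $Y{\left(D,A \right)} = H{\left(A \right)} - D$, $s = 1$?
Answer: $-47$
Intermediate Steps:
$H{\left(v \right)} = 1$ ($H{\left(v \right)} = \frac{v + 1}{v + 1} = \frac{1 + v}{1 + v} = 1$)
$y{\left(u,F \right)} = F + u$
$Y{\left(D,A \right)} = 1 - D$
$- Y{\left(-46,y{\left(-2,-5 \right)} \right)} = - (1 - -46) = - (1 + 46) = \left(-1\right) 47 = -47$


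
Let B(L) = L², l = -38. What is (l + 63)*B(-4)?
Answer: 400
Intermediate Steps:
(l + 63)*B(-4) = (-38 + 63)*(-4)² = 25*16 = 400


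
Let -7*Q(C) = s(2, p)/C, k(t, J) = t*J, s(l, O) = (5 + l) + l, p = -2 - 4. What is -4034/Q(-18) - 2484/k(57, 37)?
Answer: -39703456/703 ≈ -56477.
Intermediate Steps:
p = -6
s(l, O) = 5 + 2*l
k(t, J) = J*t
Q(C) = -9/(7*C) (Q(C) = -(5 + 2*2)/(7*C) = -(5 + 4)/(7*C) = -9/(7*C))
-4034/Q(-18) - 2484/k(57, 37) = -4034/((-9/7/(-18))) - 2484/(37*57) = -4034/((-9/7*(-1/18))) - 2484/2109 = -4034/1/14 - 2484*1/2109 = -4034*14 - 828/703 = -56476 - 828/703 = -39703456/703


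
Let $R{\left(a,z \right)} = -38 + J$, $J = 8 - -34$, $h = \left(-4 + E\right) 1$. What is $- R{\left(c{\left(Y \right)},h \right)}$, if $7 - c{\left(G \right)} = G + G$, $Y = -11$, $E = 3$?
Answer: $-4$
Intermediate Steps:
$c{\left(G \right)} = 7 - 2 G$ ($c{\left(G \right)} = 7 - \left(G + G\right) = 7 - 2 G$)
$h = -1$ ($h = \left(-4 + 3\right) 1 = \left(-1\right) 1 = -1$)
$J = 42$ ($J = 8 + 34 = 42$)
$R{\left(a,z \right)} = 4$ ($R{\left(a,z \right)} = -38 + 42 = 4$)
$- R{\left(c{\left(Y \right)},h \right)} = \left(-1\right) 4 = -4$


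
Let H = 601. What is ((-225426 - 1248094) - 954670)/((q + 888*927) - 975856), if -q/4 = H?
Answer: 1214095/77542 ≈ 15.657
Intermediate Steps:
q = -2404 (q = -4*601 = -2404)
((-225426 - 1248094) - 954670)/((q + 888*927) - 975856) = ((-225426 - 1248094) - 954670)/((-2404 + 888*927) - 975856) = (-1473520 - 954670)/((-2404 + 823176) - 975856) = -2428190/(820772 - 975856) = -2428190/(-155084) = -2428190*(-1/155084) = 1214095/77542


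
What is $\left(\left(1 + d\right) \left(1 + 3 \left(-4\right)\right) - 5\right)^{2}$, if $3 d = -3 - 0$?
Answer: $25$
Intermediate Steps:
$d = -1$ ($d = \frac{-3 - 0}{3} = \frac{-3 + 0}{3} = \frac{1}{3} \left(-3\right) = -1$)
$\left(\left(1 + d\right) \left(1 + 3 \left(-4\right)\right) - 5\right)^{2} = \left(\left(1 - 1\right) \left(1 + 3 \left(-4\right)\right) - 5\right)^{2} = \left(0 \left(1 - 12\right) - 5\right)^{2} = \left(0 \left(-11\right) - 5\right)^{2} = \left(0 - 5\right)^{2} = \left(-5\right)^{2} = 25$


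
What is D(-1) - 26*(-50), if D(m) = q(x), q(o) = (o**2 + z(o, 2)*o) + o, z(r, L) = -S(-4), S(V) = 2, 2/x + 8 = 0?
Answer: 20805/16 ≈ 1300.3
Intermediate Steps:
x = -1/4 (x = 2/(-8 + 0) = 2/(-8) = 2*(-1/8) = -1/4 ≈ -0.25000)
z(r, L) = -2 (z(r, L) = -1*2 = -2)
q(o) = o**2 - o (q(o) = (o**2 - 2*o) + o = o**2 - o)
D(m) = 5/16 (D(m) = -(-1 - 1/4)/4 = -1/4*(-5/4) = 5/16)
D(-1) - 26*(-50) = 5/16 - 26*(-50) = 5/16 + 1300 = 20805/16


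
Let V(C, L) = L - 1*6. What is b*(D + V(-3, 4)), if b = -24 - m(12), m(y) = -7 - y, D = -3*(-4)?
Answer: -50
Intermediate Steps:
V(C, L) = -6 + L (V(C, L) = L - 6 = -6 + L)
D = 12
b = -5 (b = -24 - (-7 - 1*12) = -24 - (-7 - 12) = -24 - 1*(-19) = -24 + 19 = -5)
b*(D + V(-3, 4)) = -5*(12 + (-6 + 4)) = -5*(12 - 2) = -5*10 = -50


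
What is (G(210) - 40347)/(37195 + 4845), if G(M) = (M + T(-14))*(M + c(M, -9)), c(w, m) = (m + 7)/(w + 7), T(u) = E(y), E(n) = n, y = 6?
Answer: 1087389/9122680 ≈ 0.11920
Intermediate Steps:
T(u) = 6
c(w, m) = (7 + m)/(7 + w)
G(M) = (6 + M)*(M - 2/(7 + M)) (G(M) = (M + 6)*(M + (7 - 9)/(7 + M)) = (6 + M)*(M - 2/(7 + M)))
(G(210) - 40347)/(37195 + 4845) = ((-12 - 2*210 + 210*(6 + 210)*(7 + 210))/(7 + 210) - 40347)/(37195 + 4845) = ((-12 - 420 + 210*216*217)/217 - 40347)/42040 = ((-12 - 420 + 9843120)/217 - 40347)*(1/42040) = ((1/217)*9842688 - 40347)*(1/42040) = (9842688/217 - 40347)*(1/42040) = (1087389/217)*(1/42040) = 1087389/9122680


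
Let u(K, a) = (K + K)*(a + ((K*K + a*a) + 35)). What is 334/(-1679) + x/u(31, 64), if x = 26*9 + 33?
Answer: -106322155/536729288 ≈ -0.19809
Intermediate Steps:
x = 267 (x = 234 + 33 = 267)
u(K, a) = 2*K*(35 + a + K² + a²) (u(K, a) = (2*K)*(a + ((K² + a²) + 35)) = (2*K)*(a + (35 + K² + a²)) = (2*K)*(35 + a + K² + a²) = 2*K*(35 + a + K² + a²))
334/(-1679) + x/u(31, 64) = 334/(-1679) + 267/((2*31*(35 + 64 + 31² + 64²))) = 334*(-1/1679) + 267/((2*31*(35 + 64 + 961 + 4096))) = -334/1679 + 267/((2*31*5156)) = -334/1679 + 267/319672 = -106322155/536729288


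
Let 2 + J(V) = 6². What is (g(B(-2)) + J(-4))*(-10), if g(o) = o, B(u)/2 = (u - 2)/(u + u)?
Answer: -360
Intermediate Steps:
B(u) = (-2 + u)/u (B(u) = 2*((u - 2)/(u + u)) = 2*((-2 + u)/((2*u))) = 2*((-2 + u)*(1/(2*u))) = 2*((-2 + u)/(2*u)) = (-2 + u)/u)
J(V) = 34 (J(V) = -2 + 6² = -2 + 36 = 34)
(g(B(-2)) + J(-4))*(-10) = ((-2 - 2)/(-2) + 34)*(-10) = (-½*(-4) + 34)*(-10) = (2 + 34)*(-10) = 36*(-10) = -360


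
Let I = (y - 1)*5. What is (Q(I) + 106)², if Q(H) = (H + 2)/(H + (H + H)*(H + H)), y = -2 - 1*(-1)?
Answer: 427083556/38025 ≈ 11232.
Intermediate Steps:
y = -1 (y = -2 + 1 = -1)
I = -10 (I = (-1 - 1)*5 = -2*5 = -10)
Q(H) = (2 + H)/(H + 4*H²) (Q(H) = (2 + H)/(H + (2*H)*(2*H)) = (2 + H)/(H + 4*H²))
(Q(I) + 106)² = ((2 - 10)/((-10)*(1 + 4*(-10))) + 106)² = (-⅒*(-8)/(1 - 40) + 106)² = (-⅒*(-8)/(-39) + 106)² = (-⅒*(-1/39)*(-8) + 106)² = (-4/195 + 106)² = (20666/195)² = 427083556/38025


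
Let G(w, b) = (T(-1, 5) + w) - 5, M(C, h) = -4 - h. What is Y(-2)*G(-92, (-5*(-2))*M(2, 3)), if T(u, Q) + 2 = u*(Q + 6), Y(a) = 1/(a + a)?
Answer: 55/2 ≈ 27.500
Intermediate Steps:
Y(a) = 1/(2*a)
T(u, Q) = -2 + u*(6 + Q) (T(u, Q) = -2 + u*(Q + 6) = -2 + u*(6 + Q))
G(w, b) = -18 + w (G(w, b) = ((-2 + 6*(-1) + 5*(-1)) + w) - 5 = ((-2 - 6 - 5) + w) - 5 = (-13 + w) - 5 = -18 + w)
Y(-2)*G(-92, (-5*(-2))*M(2, 3)) = ((1/2)/(-2))*(-18 - 92) = ((1/2)*(-1/2))*(-110) = -1/4*(-110) = 55/2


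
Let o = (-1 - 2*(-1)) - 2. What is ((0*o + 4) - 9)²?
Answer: 25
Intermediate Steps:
o = -1 (o = (-1 + 2) - 2 = 1 - 2 = -1)
((0*o + 4) - 9)² = ((0*(-1) + 4) - 9)² = ((0 + 4) - 9)² = (4 - 9)² = (-5)² = 25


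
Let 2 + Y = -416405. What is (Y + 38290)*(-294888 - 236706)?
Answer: 201004728498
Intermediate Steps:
Y = -416407 (Y = -2 - 416405 = -416407)
(Y + 38290)*(-294888 - 236706) = (-416407 + 38290)*(-294888 - 236706) = -378117*(-531594) = 201004728498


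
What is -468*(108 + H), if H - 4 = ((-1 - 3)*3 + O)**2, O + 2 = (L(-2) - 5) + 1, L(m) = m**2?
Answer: -144144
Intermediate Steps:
O = -2 (O = -2 + (((-2)**2 - 5) + 1) = -2 + ((4 - 5) + 1) = -2 + (-1 + 1) = -2 + 0 = -2)
H = 200 (H = 4 + ((-1 - 3)*3 - 2)**2 = 4 + (-4*3 - 2)**2 = 4 + (-12 - 2)**2 = 4 + (-14)**2 = 4 + 196 = 200)
-468*(108 + H) = -468*(108 + 200) = -468*308 = -144144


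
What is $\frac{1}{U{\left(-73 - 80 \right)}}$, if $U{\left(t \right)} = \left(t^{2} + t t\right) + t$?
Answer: $\frac{1}{46665} \approx 2.1429 \cdot 10^{-5}$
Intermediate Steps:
$U{\left(t \right)} = t + 2 t^{2}$ ($U{\left(t \right)} = \left(t^{2} + t^{2}\right) + t = 2 t^{2} + t = t + 2 t^{2}$)
$\frac{1}{U{\left(-73 - 80 \right)}} = \frac{1}{\left(-73 - 80\right) \left(1 + 2 \left(-73 - 80\right)\right)} = \frac{1}{\left(-153\right) \left(1 + 2 \left(-153\right)\right)} = \frac{1}{\left(-153\right) \left(1 - 306\right)} = \frac{1}{\left(-153\right) \left(-305\right)} = \frac{1}{46665}$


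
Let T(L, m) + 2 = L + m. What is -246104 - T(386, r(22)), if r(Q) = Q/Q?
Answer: -246489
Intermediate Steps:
r(Q) = 1
T(L, m) = -2 + L + m (T(L, m) = -2 + (L + m) = -2 + L + m)
-246104 - T(386, r(22)) = -246104 - (-2 + 386 + 1) = -246104 - 1*385 = -246104 - 385 = -246489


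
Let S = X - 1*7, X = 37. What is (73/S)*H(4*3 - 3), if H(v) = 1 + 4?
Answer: 73/6 ≈ 12.167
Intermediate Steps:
H(v) = 5
S = 30 (S = 37 - 1*7 = 37 - 7 = 30)
(73/S)*H(4*3 - 3) = (73/30)*5 = 73/6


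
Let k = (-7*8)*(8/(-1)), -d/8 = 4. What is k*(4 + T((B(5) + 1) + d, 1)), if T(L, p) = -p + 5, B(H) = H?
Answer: 3584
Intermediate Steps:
d = -32 (d = -8*4 = -32)
T(L, p) = 5 - p
k = 448 (k = -448*(-1) = -56*(-8) = 448)
k*(4 + T((B(5) + 1) + d, 1)) = 448*(4 + (5 - 1*1)) = 448*(4 + (5 - 1)) = 448*(4 + 4) = 448*8 = 3584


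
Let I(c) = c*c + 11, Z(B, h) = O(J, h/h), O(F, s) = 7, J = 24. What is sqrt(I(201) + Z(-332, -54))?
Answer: 9*sqrt(499) ≈ 201.04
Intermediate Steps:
Z(B, h) = 7
I(c) = 11 + c**2 (I(c) = c**2 + 11 = 11 + c**2)
sqrt(I(201) + Z(-332, -54)) = sqrt((11 + 201**2) + 7) = sqrt((11 + 40401) + 7) = sqrt(40412 + 7) = sqrt(40419) = 9*sqrt(499)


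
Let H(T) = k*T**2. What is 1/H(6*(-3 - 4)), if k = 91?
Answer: 1/160524 ≈ 6.2296e-6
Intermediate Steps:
H(T) = 91*T**2
1/H(6*(-3 - 4)) = 1/(91*(6*(-3 - 4))**2) = 1/(91*(6*(-7))**2) = 1/(91*(-42)**2) = 1/(91*1764) = 1/160524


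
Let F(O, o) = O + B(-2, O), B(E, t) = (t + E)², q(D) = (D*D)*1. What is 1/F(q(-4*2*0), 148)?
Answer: ¼ ≈ 0.25000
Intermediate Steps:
q(D) = D² (q(D) = D²*1 = D²)
B(E, t) = (E + t)²
F(O, o) = O + (-2 + O)²
1/F(q(-4*2*0), 148) = 1/((-4*2*0)² + (-2 + (-4*2*0)²)²) = 1/((-8*0)² + (-2 + (-8*0)²)²) = 1/(0² + (-2 + 0²)²) = 1/(0 + (-2 + 0)²) = 1/(0 + (-2)²) = 1/(0 + 4) = 1/4 = ¼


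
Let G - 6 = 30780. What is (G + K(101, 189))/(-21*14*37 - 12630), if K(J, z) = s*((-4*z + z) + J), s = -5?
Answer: -8279/5877 ≈ -1.4087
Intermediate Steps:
G = 30786 (G = 6 + 30780 = 30786)
K(J, z) = -5*J + 15*z (K(J, z) = -5*((-4*z + z) + J) = -5*(-3*z + J) = -5*(J - 3*z) = -5*J + 15*z)
(G + K(101, 189))/(-21*14*37 - 12630) = (30786 + (-5*101 + 15*189))/(-21*14*37 - 12630) = (30786 + (-505 + 2835))/(-294*37 - 12630) = (30786 + 2330)/(-10878 - 12630) = 33116/(-23508) = 33116*(-1/23508) = -8279/5877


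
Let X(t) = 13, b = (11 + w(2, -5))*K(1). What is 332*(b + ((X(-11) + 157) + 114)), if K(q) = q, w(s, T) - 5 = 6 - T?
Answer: 103252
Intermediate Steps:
w(s, T) = 11 - T (w(s, T) = 5 + (6 - T) = 11 - T)
b = 27 (b = (11 + (11 - 1*(-5)))*1 = (11 + (11 + 5))*1 = (11 + 16)*1 = 27*1 = 27)
332*(b + ((X(-11) + 157) + 114)) = 332*(27 + ((13 + 157) + 114)) = 332*(27 + (170 + 114)) = 332*(27 + 284) = 332*311 = 103252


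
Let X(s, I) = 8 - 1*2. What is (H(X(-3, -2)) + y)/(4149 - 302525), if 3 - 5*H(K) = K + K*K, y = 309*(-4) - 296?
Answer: 7699/1491880 ≈ 0.0051606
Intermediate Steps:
y = -1532 (y = -1236 - 296 = -1532)
X(s, I) = 6 (X(s, I) = 8 - 2 = 6)
H(K) = 3/5 - K/5 - K**2/5 (H(K) = 3/5 - (K + K*K)/5 = 3/5 - (K + K**2)/5 = 3/5 + (-K/5 - K**2/5) = 3/5 - K/5 - K**2/5)
(H(X(-3, -2)) + y)/(4149 - 302525) = ((3/5 - 1/5*6 - 1/5*6**2) - 1532)/(4149 - 302525) = ((3/5 - 6/5 - 1/5*36) - 1532)/(-298376) = ((3/5 - 6/5 - 36/5) - 1532)*(-1/298376) = (-39/5 - 1532)*(-1/298376) = -7699/5*(-1/298376) = 7699/1491880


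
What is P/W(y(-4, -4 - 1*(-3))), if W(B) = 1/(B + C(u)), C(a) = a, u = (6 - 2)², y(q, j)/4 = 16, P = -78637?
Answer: -6290960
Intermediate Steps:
y(q, j) = 64 (y(q, j) = 4*16 = 64)
u = 16 (u = 4² = 16)
W(B) = 1/(16 + B) (W(B) = 1/(B + 16) = 1/(16 + B))
P/W(y(-4, -4 - 1*(-3))) = -78637/(1/(16 + 64)) = -78637/(1/80) = -78637/1/80 = -78637*80 = -6290960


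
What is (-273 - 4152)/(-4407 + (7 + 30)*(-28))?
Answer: 4425/5443 ≈ 0.81297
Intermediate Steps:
(-273 - 4152)/(-4407 + (7 + 30)*(-28)) = -4425/(-4407 + 37*(-28)) = -4425/(-4407 - 1036) = -4425/(-5443) = -4425*(-1/5443) = 4425/5443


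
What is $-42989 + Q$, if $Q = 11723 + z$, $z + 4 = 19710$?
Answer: $-11560$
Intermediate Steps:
$z = 19706$ ($z = -4 + 19710 = 19706$)
$Q = 31429$ ($Q = 11723 + 19706 = 31429$)
$-42989 + Q = -42989 + 31429 = -11560$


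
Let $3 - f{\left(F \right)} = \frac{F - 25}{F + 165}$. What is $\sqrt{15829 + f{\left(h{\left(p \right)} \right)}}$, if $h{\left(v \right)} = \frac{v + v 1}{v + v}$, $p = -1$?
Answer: $\frac{2 \sqrt{27266911}}{83} \approx 125.83$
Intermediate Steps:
$h{\left(v \right)} = 1$ ($h{\left(v \right)} = \frac{v + v}{2 v} = 2 v \frac{1}{2 v} = 1$)
$f{\left(F \right)} = 3 - \frac{-25 + F}{165 + F}$ ($f{\left(F \right)} = 3 - \frac{F - 25}{F + 165} = 3 - \frac{-25 + F}{165 + F}$)
$\sqrt{15829 + f{\left(h{\left(p \right)} \right)}} = \sqrt{15829 + \frac{2 \left(260 + 1\right)}{165 + 1}} = \sqrt{15829 + 2 \cdot \frac{1}{166} \cdot 261} = \sqrt{15829 + \frac{261}{83}} = \sqrt{\frac{1314068}{83}} = \frac{2 \sqrt{27266911}}{83}$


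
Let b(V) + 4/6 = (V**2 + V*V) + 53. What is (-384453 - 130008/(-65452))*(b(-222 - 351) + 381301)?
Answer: -6529892566021286/16363 ≈ -3.9906e+11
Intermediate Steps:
b(V) = 157/3 + 2*V**2 (b(V) = -2/3 + ((V**2 + V*V) + 53) = -2/3 + ((V**2 + V**2) + 53) = -2/3 + (2*V**2 + 53) = -2/3 + (53 + 2*V**2) = 157/3 + 2*V**2)
(-384453 - 130008/(-65452))*(b(-222 - 351) + 381301) = (-384453 - 130008/(-65452))*((157/3 + 2*(-222 - 351)**2) + 381301) = (-384453 - 130008*(-1/65452))*((157/3 + 2*(-573)**2) + 381301) = (-384453 + 32502/16363)*((157/3 + 2*328329) + 381301) = -6290771937*((157/3 + 656658) + 381301)/16363 = -6290771937*(1970131/3 + 381301)/16363 = -6290771937/16363*3114034/3 = -6529892566021286/16363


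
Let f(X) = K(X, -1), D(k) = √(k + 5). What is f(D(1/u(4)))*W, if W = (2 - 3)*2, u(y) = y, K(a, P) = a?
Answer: -√21 ≈ -4.5826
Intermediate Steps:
D(k) = √(5 + k)
f(X) = X
W = -2 (W = -1*2 = -2)
f(D(1/u(4)))*W = √(5 + 1/4)*(-2) = √(5 + ¼)*(-2) = √(21/4)*(-2) = (√21/2)*(-2) = -√21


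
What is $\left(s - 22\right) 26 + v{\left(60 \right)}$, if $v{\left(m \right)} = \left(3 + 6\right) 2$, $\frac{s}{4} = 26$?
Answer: $2150$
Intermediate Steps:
$s = 104$ ($s = 4 \cdot 26 = 104$)
$v{\left(m \right)} = 18$ ($v{\left(m \right)} = 9 \cdot 2 = 18$)
$\left(s - 22\right) 26 + v{\left(60 \right)} = \left(104 - 22\right) 26 + 18 = 82 \cdot 26 + 18 = 2132 + 18 = 2150$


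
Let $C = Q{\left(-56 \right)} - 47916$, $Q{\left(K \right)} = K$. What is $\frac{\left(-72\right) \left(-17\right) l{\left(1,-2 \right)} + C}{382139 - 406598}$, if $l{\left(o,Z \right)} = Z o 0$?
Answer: $\frac{47972}{24459} \approx 1.9613$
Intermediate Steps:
$l{\left(o,Z \right)} = 0$
$C = -47972$ ($C = -56 - 47916 = -47972$)
$\frac{\left(-72\right) \left(-17\right) l{\left(1,-2 \right)} + C}{382139 - 406598} = \frac{\left(-72\right) \left(-17\right) 0 - 47972}{382139 - 406598} = \frac{1224 \cdot 0 - 47972}{-24459} = \left(0 - 47972\right) \left(- \frac{1}{24459}\right) = \left(-47972\right) \left(- \frac{1}{24459}\right) = \frac{47972}{24459}$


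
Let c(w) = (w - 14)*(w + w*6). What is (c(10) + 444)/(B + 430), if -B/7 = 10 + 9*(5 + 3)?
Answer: -41/36 ≈ -1.1389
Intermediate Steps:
B = -574 (B = -7*(10 + 9*(5 + 3)) = -7*(10 + 9*8) = -7*(10 + 72) = -7*82 = -574)
c(w) = 7*w*(-14 + w) (c(w) = (-14 + w)*(w + 6*w) = (-14 + w)*(7*w) = 7*w*(-14 + w))
(c(10) + 444)/(B + 430) = (7*10*(-14 + 10) + 444)/(-574 + 430) = (7*10*(-4) + 444)/(-144) = (-280 + 444)*(-1/144) = 164*(-1/144) = -41/36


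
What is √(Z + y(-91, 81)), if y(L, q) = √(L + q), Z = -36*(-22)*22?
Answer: √(17424 + I*√10) ≈ 132.0 + 0.012*I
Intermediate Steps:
Z = 17424 (Z = 792*22 = 17424)
√(Z + y(-91, 81)) = √(17424 + √(-91 + 81)) = √(17424 + √(-10)) = √(17424 + I*√10)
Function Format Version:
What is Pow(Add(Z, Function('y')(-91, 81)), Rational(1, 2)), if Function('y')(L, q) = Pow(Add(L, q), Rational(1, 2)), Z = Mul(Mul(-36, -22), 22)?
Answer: Pow(Add(17424, Mul(I, Pow(10, Rational(1, 2)))), Rational(1, 2)) ≈ Add(132.00, Mul(0.012, I))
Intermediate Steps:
Z = 17424 (Z = Mul(792, 22) = 17424)
Pow(Add(Z, Function('y')(-91, 81)), Rational(1, 2)) = Pow(Add(17424, Pow(Add(-91, 81), Rational(1, 2))), Rational(1, 2)) = Pow(Add(17424, Pow(-10, Rational(1, 2))), Rational(1, 2)) = Pow(Add(17424, Mul(I, Pow(10, Rational(1, 2)))), Rational(1, 2))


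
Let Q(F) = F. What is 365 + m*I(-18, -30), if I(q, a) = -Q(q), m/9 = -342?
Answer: -55039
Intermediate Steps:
m = -3078 (m = 9*(-342) = -3078)
I(q, a) = -q
365 + m*I(-18, -30) = 365 - (-3078)*(-18) = 365 - 3078*18 = 365 - 55404 = -55039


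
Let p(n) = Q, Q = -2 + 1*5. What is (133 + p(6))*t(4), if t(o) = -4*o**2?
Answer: -8704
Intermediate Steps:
Q = 3 (Q = -2 + 5 = 3)
p(n) = 3
(133 + p(6))*t(4) = (133 + 3)*(-4*4**2) = 136*(-4*16) = 136*(-64) = -8704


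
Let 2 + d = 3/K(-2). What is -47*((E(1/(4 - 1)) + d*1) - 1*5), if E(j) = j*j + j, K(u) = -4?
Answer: 12361/36 ≈ 343.36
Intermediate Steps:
E(j) = j + j² (E(j) = j² + j = j + j²)
d = -11/4 (d = -2 + 3/(-4) = -2 + 3*(-¼) = -2 - ¾ = -11/4 ≈ -2.7500)
-47*((E(1/(4 - 1)) + d*1) - 1*5) = -47*(((1 + 1/(4 - 1))/(4 - 1) - 11/4*1) - 1*5) = -47*(((1 + 1/3)/3 - 11/4) - 5) = -47*(((1 + ⅓)/3 - 11/4) - 5) = -47*(((⅓)*(4/3) - 11/4) - 5) = -47*((4/9 - 11/4) - 5) = -47*(-83/36 - 5) = -47*(-263/36) = 12361/36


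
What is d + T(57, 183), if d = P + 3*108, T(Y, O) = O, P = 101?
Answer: 608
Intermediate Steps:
d = 425 (d = 101 + 3*108 = 101 + 324 = 425)
d + T(57, 183) = 425 + 183 = 608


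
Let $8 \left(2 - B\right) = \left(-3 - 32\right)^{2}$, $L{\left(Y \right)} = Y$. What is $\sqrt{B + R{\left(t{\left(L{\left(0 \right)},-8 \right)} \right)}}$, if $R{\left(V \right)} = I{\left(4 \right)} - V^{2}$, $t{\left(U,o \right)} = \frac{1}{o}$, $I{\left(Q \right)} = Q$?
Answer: $\frac{i \sqrt{9417}}{8} \approx 12.13 i$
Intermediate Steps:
$B = - \frac{1209}{8}$ ($B = 2 - \frac{\left(-3 - 32\right)^{2}}{8} = 2 - \frac{\left(-35\right)^{2}}{8} = 2 - \frac{1225}{8} = - \frac{1209}{8} \approx -151.13$)
$R{\left(V \right)} = 4 - V^{2}$
$\sqrt{B + R{\left(t{\left(L{\left(0 \right)},-8 \right)} \right)}} = \sqrt{- \frac{1209}{8} + \left(4 - \left(\frac{1}{-8}\right)^{2}\right)} = \sqrt{- \frac{1209}{8} + \left(4 - \left(- \frac{1}{8}\right)^{2}\right)} = \sqrt{- \frac{1209}{8} + \left(4 - \frac{1}{64}\right)} = \sqrt{- \frac{1209}{8} + \frac{255}{64}} = \sqrt{- \frac{9417}{64}} = \frac{i \sqrt{9417}}{8}$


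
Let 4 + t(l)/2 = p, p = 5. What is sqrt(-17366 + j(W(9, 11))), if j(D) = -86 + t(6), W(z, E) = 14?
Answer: 5*I*sqrt(698) ≈ 132.1*I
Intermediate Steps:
t(l) = 2 (t(l) = -8 + 2*5 = -8 + 10 = 2)
j(D) = -84 (j(D) = -86 + 2 = -84)
sqrt(-17366 + j(W(9, 11))) = sqrt(-17366 - 84) = sqrt(-17450) = 5*I*sqrt(698)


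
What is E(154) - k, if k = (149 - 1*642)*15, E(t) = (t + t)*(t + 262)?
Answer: 135523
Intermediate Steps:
E(t) = 2*t*(262 + t) (E(t) = (2*t)*(262 + t) = 2*t*(262 + t))
k = -7395 (k = (149 - 642)*15 = -493*15 = -7395)
E(154) - k = 2*154*(262 + 154) - 1*(-7395) = 2*154*416 + 7395 = 128128 + 7395 = 135523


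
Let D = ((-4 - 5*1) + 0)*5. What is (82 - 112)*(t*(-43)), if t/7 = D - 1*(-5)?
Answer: -361200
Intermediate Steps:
D = -45 (D = ((-4 - 5) + 0)*5 = (-9 + 0)*5 = -9*5 = -45)
t = -280 (t = 7*(-45 - 1*(-5)) = 7*(-45 + 5) = 7*(-40) = -280)
(82 - 112)*(t*(-43)) = (82 - 112)*(-280*(-43)) = -30*12040 = -361200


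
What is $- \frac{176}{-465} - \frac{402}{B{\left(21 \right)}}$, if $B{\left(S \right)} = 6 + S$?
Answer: $- \frac{20242}{1395} \approx -14.51$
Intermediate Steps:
$- \frac{176}{-465} - \frac{402}{B{\left(21 \right)}} = - \frac{176}{-465} - \frac{402}{6 + 21} = \left(-176\right) \left(- \frac{1}{465}\right) - \frac{402}{27} = \frac{176}{465} - \frac{134}{9} = - \frac{20242}{1395}$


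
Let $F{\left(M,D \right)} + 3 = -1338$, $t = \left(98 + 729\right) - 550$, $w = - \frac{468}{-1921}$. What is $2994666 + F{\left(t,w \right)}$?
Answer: $2993325$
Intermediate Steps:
$w = \frac{468}{1921}$ ($w = \left(-468\right) \left(- \frac{1}{1921}\right) = \frac{468}{1921} \approx 0.24362$)
$t = 277$ ($t = 827 - 550 = 277$)
$F{\left(M,D \right)} = -1341$ ($F{\left(M,D \right)} = -3 - 1338 = -1341$)
$2994666 + F{\left(t,w \right)} = 2994666 - 1341 = 2993325$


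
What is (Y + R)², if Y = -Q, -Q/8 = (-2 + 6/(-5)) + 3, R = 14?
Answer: 3844/25 ≈ 153.76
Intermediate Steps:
Q = 8/5 (Q = -8*((-2 + 6/(-5)) + 3) = -8*((-2 + 6*(-⅕)) + 3) = -8*((-2 - 6/5) + 3) = -8*(-16/5 + 3) = -8*(-⅕) = 8/5 ≈ 1.6000)
Y = -8/5 (Y = -1*8/5 = -8/5 ≈ -1.6000)
(Y + R)² = (-8/5 + 14)² = (62/5)² = 3844/25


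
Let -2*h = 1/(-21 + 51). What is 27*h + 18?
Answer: 351/20 ≈ 17.550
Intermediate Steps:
h = -1/60 (h = -1/(2*(-21 + 51)) = -1/2/30 = -1/2*1/30 = -1/60 ≈ -0.016667)
27*h + 18 = 27*(-1/60) + 18 = -9/20 + 18 = 351/20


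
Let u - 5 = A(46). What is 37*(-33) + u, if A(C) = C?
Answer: -1170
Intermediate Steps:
u = 51 (u = 5 + 46 = 51)
37*(-33) + u = 37*(-33) + 51 = -1221 + 51 = -1170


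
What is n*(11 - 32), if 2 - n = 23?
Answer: 441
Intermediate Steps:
n = -21 (n = 2 - 1*23 = 2 - 23 = -21)
n*(11 - 32) = -21*(11 - 32) = -21*(-21) = 441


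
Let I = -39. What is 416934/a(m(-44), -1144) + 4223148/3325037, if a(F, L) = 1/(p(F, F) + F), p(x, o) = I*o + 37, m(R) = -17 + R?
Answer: 3264785904017238/3325037 ≈ 9.8188e+8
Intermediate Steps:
p(x, o) = 37 - 39*o (p(x, o) = -39*o + 37 = 37 - 39*o)
a(F, L) = 1/(37 - 38*F) (a(F, L) = 1/((37 - 39*F) + F) = 1/(37 - 38*F))
416934/a(m(-44), -1144) + 4223148/3325037 = 416934/((-1/(-37 + 38*(-17 - 44)))) + 4223148/3325037 = 416934/((-1/(-37 + 38*(-61)))) + 4223148*(1/3325037) = 416934/((-1/(-37 - 2318))) + 4223148/3325037 = 416934/((-1/(-2355))) + 4223148/3325037 = 416934/((-1*(-1/2355))) + 4223148/3325037 = 416934/(1/2355) + 4223148/3325037 = 416934*2355 + 4223148/3325037 = 981879570 + 4223148/3325037 = 3264785904017238/3325037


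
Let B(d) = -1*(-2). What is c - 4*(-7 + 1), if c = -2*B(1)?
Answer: 20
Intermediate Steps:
B(d) = 2
c = -4 (c = -2*2 = -4)
c - 4*(-7 + 1) = -4 - 4*(-7 + 1) = -4 - 4*(-6) = -4 + 24 = 20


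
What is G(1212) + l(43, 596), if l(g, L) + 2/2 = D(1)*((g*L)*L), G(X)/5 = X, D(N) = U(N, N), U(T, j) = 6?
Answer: 91651787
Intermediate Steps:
D(N) = 6
G(X) = 5*X
l(g, L) = -1 + 6*g*L**2 (l(g, L) = -1 + 6*((g*L)*L) = -1 + 6*((L*g)*L) = -1 + 6*(g*L**2) = -1 + 6*g*L**2)
G(1212) + l(43, 596) = 5*1212 + (-1 + 6*43*596**2) = 6060 + (-1 + 6*43*355216) = 6060 + (-1 + 91645728) = 6060 + 91645727 = 91651787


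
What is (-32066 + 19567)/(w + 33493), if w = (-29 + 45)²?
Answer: -12499/33749 ≈ -0.37035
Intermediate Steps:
w = 256 (w = 16² = 256)
(-32066 + 19567)/(w + 33493) = (-32066 + 19567)/(256 + 33493) = -12499/33749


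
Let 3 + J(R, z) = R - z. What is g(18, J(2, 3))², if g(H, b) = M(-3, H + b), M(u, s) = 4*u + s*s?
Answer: 33856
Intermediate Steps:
J(R, z) = -3 + R - z (J(R, z) = -3 + (R - z) = -3 + R - z)
M(u, s) = s² + 4*u (M(u, s) = 4*u + s² = s² + 4*u)
g(H, b) = -12 + (H + b)² (g(H, b) = (H + b)² + 4*(-3) = (H + b)² - 12 = -12 + (H + b)²)
g(18, J(2, 3))² = (-12 + (18 + (-3 + 2 - 1*3))²)² = (-12 + (18 + (-3 + 2 - 3))²)² = (-12 + (18 - 4)²)² = (-12 + 14²)² = (-12 + 196)² = 184² = 33856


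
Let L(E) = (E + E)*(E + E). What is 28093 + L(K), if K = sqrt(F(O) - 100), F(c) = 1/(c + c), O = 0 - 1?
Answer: 27691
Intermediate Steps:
O = -1
F(c) = 1/(2*c)
K = I*sqrt(402)/2 (K = sqrt((1/2)/(-1) - 100) = sqrt((1/2)*(-1) - 100) = sqrt(-1/2 - 100) = sqrt(-201/2) = I*sqrt(402)/2 ≈ 10.025*I)
L(E) = 4*E**2 (L(E) = (2*E)*(2*E) = 4*E**2)
28093 + L(K) = 28093 + 4*(I*sqrt(402)/2)**2 = 28093 + 4*(-201/2) = 28093 - 402 = 27691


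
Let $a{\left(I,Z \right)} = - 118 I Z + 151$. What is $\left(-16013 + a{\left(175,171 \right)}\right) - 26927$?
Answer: $-3573939$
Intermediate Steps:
$a{\left(I,Z \right)} = 151 - 118 I Z$ ($a{\left(I,Z \right)} = - 118 I Z + 151 = 151 - 118 I Z$)
$\left(-16013 + a{\left(175,171 \right)}\right) - 26927 = \left(-16013 + \left(151 - 20650 \cdot 171\right)\right) - 26927 = \left(-16013 + \left(151 - 3531150\right)\right) - 26927 = \left(-16013 - 3530999\right) - 26927 = -3547012 - 26927 = -3573939$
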